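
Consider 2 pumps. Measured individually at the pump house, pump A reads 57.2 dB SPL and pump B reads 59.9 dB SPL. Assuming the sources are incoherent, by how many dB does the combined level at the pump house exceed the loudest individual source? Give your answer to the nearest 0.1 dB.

Incoherent sources sum as intensities:
L_total = 10·log₁₀(10^(57.2/10) + 10^(59.9/10)) = 61.77 dB SPL.
Excess over the loudest (59.9 dB): 61.77 − 59.9 = 1.9 dB.

1.9 dB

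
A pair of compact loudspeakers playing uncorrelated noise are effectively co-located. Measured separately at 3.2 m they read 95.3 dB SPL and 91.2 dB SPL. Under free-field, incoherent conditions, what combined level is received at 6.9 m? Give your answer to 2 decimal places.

Combined at 3.2 m: 10·log₁₀(10^(95.3/10)+10^(91.2/10)) = 96.727 dB SPL.
Then apply −20·log₁₀(6.9/3.2) = -6.674 dB → 90.05 dB SPL.

90.05 dB SPL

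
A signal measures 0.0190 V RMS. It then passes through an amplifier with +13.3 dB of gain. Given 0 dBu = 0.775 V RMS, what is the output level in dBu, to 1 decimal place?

-18.9 dBu

Input level: 20·log₁₀(0.0190/0.775) = -32.21 dBu.
Output: -32.21 + 13.3 = -18.9 dBu.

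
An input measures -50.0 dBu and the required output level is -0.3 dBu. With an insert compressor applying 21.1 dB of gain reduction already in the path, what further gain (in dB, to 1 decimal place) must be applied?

The required make-up gain is the shortfall in the dB sum.
G = -0.3 − (-50.0) + 21.1 = 70.8 dB.

70.8 dB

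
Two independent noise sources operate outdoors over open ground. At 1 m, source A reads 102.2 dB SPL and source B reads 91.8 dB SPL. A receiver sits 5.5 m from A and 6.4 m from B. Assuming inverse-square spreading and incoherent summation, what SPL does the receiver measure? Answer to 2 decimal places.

At the listener: L_A = 102.2 − 20·log₁₀(5.5) = 87.393 dB; L_B = 91.8 − 20·log₁₀(6.4) = 75.676 dB.
Combined: 10·log₁₀(10^(87.393/10)+10^(75.676/10)) = 87.68 dB SPL.

87.68 dB SPL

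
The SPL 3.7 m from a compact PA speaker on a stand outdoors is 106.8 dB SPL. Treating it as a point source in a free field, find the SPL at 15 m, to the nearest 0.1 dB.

94.6 dB SPL

Inverse-square spreading gives ΔL = −20·log₁₀(d₂/d₁).
ΔL = −20·log₁₀(15/3.7) = -12.16 dB, so L₂ = 106.8 + (-12.16) = 94.6 dB SPL.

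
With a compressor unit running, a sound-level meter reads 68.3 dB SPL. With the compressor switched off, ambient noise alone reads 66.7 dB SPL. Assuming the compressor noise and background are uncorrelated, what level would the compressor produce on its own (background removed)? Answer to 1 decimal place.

Subtract intensities: L_src = 10·log₁₀(10^(L_total/10) − 10^(L_bg/10)).
L_src = 10·log₁₀(10^(68.3/10) − 10^(66.7/10)) = 10·log₁₀(2083000) = 63.2 dB SPL.

63.2 dB SPL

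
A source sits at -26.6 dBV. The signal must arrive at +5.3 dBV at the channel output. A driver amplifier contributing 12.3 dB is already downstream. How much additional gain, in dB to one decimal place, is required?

19.6 dB

The required make-up gain is the shortfall in the dB sum.
G = +5.3 − (-26.6) − 12.3 = 19.6 dB.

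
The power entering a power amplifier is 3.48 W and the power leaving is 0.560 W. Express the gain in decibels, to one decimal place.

For a power ratio, dB = 10·log₁₀(P₂/P₁).
10·log₁₀(0.560/3.48) = 10·log₁₀(0.1609) = -7.9 dB.

-7.9 dB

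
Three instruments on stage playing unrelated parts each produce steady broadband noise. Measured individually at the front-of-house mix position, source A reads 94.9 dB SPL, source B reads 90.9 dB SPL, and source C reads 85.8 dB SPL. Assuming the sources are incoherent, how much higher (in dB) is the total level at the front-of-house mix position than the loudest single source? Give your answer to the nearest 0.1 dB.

1.8 dB

Incoherent sources sum as intensities:
L_total = 10·log₁₀(10^(94.9/10) + 10^(90.9/10) + 10^(85.8/10)) = 96.72 dB SPL.
Excess over the loudest (94.9 dB): 96.72 − 94.9 = 1.8 dB.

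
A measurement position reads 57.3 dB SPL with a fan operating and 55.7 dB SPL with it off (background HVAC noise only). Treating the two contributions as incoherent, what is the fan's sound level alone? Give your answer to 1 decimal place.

Remove the background by subtracting linear intensities:
L_src = 10·log₁₀(10^(57.3/10) − 10^(55.7/10)) = 10·log₁₀(165500) = 52.2 dB SPL.

52.2 dB SPL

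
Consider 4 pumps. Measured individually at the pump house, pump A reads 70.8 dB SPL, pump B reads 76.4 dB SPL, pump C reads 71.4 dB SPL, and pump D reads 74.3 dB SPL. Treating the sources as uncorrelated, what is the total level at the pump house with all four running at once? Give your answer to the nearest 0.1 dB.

79.8 dB SPL

Incoherent sources sum as intensities:
L_total = 10·log₁₀(10^(70.8/10) + 10^(76.4/10) + 10^(71.4/10) + 10^(74.3/10)) = 10·log₁₀(96390000) = 79.8 dB SPL.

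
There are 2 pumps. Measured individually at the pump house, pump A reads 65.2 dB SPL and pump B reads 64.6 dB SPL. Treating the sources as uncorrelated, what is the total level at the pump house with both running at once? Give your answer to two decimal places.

Add the sources as powers (linear), then convert back to dB:
L_total = 10·log₁₀(10^(65.2/10) + 10^(64.6/10)) = 10·log₁₀(6195000) = 67.92 dB SPL.

67.92 dB SPL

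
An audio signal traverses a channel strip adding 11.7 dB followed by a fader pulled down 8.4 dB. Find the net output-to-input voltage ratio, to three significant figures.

1.46

Net gain = 11.7 + (−8.4) = 3.3 dB.
Voltage ratio = 10^(3.3/20) = 1.46.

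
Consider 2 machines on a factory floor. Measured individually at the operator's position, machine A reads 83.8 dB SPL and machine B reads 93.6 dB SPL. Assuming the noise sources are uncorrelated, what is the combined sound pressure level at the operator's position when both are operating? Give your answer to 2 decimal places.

94.03 dB SPL

Add the sources as powers (linear), then convert back to dB:
L_total = 10·log₁₀(10^(83.8/10) + 10^(93.6/10)) = 10·log₁₀(2531000000) = 94.03 dB SPL.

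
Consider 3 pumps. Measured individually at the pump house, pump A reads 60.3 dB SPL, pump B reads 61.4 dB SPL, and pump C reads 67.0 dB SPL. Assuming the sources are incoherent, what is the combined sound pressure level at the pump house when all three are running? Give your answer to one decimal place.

Incoherent sources sum as intensities:
L_total = 10·log₁₀(10^(60.3/10) + 10^(61.4/10) + 10^(67.0/10)) = 10·log₁₀(7464000) = 68.7 dB SPL.

68.7 dB SPL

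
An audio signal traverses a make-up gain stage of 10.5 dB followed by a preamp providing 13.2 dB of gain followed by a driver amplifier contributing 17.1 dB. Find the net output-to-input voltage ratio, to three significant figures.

Net gain = 10.5 + 13.2 + 17.1 = 40.8 dB.
Voltage ratio = 10^(40.8/20) = 110.

110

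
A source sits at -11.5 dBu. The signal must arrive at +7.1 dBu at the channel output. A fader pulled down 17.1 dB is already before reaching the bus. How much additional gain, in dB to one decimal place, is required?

The required make-up gain is the shortfall in the dB sum.
G = +7.1 − (-11.5) + 17.1 = 35.7 dB.

35.7 dB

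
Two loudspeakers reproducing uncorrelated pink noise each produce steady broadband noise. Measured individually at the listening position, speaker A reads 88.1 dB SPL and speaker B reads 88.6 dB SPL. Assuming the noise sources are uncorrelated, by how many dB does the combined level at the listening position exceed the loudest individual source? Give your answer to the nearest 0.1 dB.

Add the sources as powers (linear), then convert back to dB:
L_total = 10·log₁₀(10^(88.1/10) + 10^(88.6/10)) = 91.37 dB SPL.
Excess over the loudest (88.6 dB): 91.37 − 88.6 = 2.8 dB.

2.8 dB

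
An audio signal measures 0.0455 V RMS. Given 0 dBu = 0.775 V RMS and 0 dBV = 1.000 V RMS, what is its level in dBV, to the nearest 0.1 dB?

-26.8 dBV

dBV = 20·log₁₀(V / 1.000 V).
20·log₁₀(0.0455/1.000) = -26.8 dBV.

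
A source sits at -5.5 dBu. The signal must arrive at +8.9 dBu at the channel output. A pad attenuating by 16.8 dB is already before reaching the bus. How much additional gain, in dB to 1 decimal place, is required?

The required make-up gain is the shortfall in the dB sum.
G = +8.9 − (-5.5) + 16.8 = 31.2 dB.

31.2 dB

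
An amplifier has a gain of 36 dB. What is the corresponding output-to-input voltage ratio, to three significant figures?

Voltage ratio = 10^(dB/20).
10^(36/20) = 10^(1.800) = 63.1.

63.1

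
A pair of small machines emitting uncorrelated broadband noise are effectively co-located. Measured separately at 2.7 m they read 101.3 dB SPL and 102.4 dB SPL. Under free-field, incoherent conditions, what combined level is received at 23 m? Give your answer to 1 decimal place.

86.3 dB SPL

Combined at 2.7 m: 10·log₁₀(10^(101.3/10)+10^(102.4/10)) = 104.90 dB SPL.
Then apply −20·log₁₀(23/2.7) = -18.61 dB → 86.3 dB SPL.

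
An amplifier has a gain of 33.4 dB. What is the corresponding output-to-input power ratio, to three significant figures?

Power ratio = 10^(dB/10).
10^(33.4/10) = 10^(3.340) = 2190.

2190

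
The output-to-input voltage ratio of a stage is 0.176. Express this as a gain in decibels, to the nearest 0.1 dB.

-15.1 dB

Voltage ratio → dB uses the 20·log₁₀ form:
20·log₁₀(0.176) = -15.1 dB.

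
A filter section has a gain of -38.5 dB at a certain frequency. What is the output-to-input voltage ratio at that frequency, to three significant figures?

Voltage ratio = 10^(dB/20).
10^(-38.5/20) = 10^(-1.925) = 0.0119.

0.0119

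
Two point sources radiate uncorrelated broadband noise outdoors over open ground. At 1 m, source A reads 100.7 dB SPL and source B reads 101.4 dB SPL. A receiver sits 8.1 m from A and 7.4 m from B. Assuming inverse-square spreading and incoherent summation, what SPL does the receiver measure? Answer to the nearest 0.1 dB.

At the listener: L_A = 100.7 − 20·log₁₀(8.1) = 82.53 dB; L_B = 101.4 − 20·log₁₀(7.4) = 84.02 dB.
Combined: 10·log₁₀(10^(82.53/10)+10^(84.02/10)) = 86.3 dB SPL.

86.3 dB SPL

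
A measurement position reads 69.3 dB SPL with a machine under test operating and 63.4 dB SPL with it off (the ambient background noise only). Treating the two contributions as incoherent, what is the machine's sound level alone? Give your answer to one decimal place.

Background correction is a power subtraction:
L_src = 10·log₁₀(10^(69.3/10) − 10^(63.4/10)) = 10·log₁₀(6324000) = 68.0 dB SPL.

68.0 dB SPL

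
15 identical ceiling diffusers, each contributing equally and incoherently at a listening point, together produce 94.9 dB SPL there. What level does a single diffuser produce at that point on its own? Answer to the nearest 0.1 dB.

83.1 dB SPL

15 equal incoherent sources add 10·log₁₀(15) = 11.76 dB over one source.
L_one = 94.9 − 11.76 = 83.1 dB SPL.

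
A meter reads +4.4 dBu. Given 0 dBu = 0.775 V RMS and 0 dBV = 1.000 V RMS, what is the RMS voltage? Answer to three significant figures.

V = 0.775 V × 10^(+4.4/20).
= 0.775 × 1.660 = 1.29 V.

1.29 V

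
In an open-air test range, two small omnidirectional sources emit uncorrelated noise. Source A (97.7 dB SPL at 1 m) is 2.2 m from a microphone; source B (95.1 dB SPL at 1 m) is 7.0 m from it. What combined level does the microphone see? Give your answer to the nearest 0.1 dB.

91.1 dB SPL

At the listener: L_A = 97.7 − 20·log₁₀(2.2) = 90.85 dB; L_B = 95.1 − 20·log₁₀(7.0) = 78.20 dB.
Combined: 10·log₁₀(10^(90.85/10)+10^(78.20/10)) = 91.1 dB SPL.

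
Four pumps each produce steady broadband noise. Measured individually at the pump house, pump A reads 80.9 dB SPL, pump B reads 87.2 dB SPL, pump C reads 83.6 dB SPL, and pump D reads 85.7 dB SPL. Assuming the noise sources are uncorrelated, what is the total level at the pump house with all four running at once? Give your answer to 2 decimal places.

Add the sources as powers (linear), then convert back to dB:
L_total = 10·log₁₀(10^(80.9/10) + 10^(87.2/10) + 10^(83.6/10) + 10^(85.7/10)) = 10·log₁₀(1248000000) = 90.96 dB SPL.

90.96 dB SPL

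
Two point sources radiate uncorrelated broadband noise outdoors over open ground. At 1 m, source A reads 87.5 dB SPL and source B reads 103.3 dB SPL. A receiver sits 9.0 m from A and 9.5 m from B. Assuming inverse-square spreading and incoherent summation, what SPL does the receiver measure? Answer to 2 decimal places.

At the listener: L_A = 87.5 − 20·log₁₀(9.0) = 68.415 dB; L_B = 103.3 − 20·log₁₀(9.5) = 83.746 dB.
Combined: 10·log₁₀(10^(68.415/10)+10^(83.746/10)) = 83.87 dB SPL.

83.87 dB SPL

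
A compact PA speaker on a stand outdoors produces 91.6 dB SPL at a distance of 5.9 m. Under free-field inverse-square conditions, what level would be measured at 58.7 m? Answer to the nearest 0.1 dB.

Inverse-square spreading gives ΔL = −20·log₁₀(d₂/d₁).
ΔL = −20·log₁₀(58.7/5.9) = -19.96 dB, so L₂ = 91.6 + (-19.96) = 71.6 dB SPL.

71.6 dB SPL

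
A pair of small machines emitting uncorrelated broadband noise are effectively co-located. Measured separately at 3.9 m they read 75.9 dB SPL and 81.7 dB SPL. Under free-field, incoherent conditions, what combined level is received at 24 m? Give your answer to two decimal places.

66.93 dB SPL

Combined at 3.9 m: 10·log₁₀(10^(75.9/10)+10^(81.7/10)) = 82.714 dB SPL.
Then apply −20·log₁₀(24/3.9) = -15.783 dB → 66.93 dB SPL.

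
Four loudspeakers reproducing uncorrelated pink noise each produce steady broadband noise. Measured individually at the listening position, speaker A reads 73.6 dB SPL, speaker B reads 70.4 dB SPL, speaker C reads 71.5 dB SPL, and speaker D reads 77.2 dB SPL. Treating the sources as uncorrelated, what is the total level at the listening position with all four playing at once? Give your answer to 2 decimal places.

Incoherent sources sum as intensities:
L_total = 10·log₁₀(10^(73.6/10) + 10^(70.4/10) + 10^(71.5/10) + 10^(77.2/10)) = 10·log₁₀(100500000) = 80.02 dB SPL.

80.02 dB SPL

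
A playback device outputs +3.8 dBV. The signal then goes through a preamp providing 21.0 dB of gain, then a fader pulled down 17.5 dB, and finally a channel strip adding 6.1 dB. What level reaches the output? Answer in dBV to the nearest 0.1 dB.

Cascaded gains and losses add directly in dB.
+3.8 + 21.0 − 17.5 + 6.1 = +13.4 dBV.

+13.4 dBV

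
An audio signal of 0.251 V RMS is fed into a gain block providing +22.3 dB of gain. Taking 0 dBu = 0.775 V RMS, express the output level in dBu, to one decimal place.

Input level: 20·log₁₀(0.251/0.775) = -9.79 dBu.
Output: -9.79 + 22.3 = +12.5 dBu.

+12.5 dBu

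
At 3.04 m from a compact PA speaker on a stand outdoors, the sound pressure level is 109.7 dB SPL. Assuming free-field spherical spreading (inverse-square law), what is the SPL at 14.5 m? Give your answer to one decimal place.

96.1 dB SPL

For a point source in a free field, ΔL = −20·log₁₀(d₂/d₁).
ΔL = −20·log₁₀(14.5/3.04) = -13.57 dB, so L₂ = 109.7 + (-13.57) = 96.1 dB SPL.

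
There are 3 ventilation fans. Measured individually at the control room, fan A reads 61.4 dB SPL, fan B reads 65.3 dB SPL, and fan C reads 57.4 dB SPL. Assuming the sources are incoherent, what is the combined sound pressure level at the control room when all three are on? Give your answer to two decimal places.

67.26 dB SPL

Add the sources as powers (linear), then convert back to dB:
L_total = 10·log₁₀(10^(61.4/10) + 10^(65.3/10) + 10^(57.4/10)) = 10·log₁₀(5318000) = 67.26 dB SPL.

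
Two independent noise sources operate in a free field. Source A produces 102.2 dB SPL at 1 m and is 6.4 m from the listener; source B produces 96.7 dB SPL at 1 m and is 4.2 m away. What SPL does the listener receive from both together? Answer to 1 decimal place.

At the listener: L_A = 102.2 − 20·log₁₀(6.4) = 86.08 dB; L_B = 96.7 − 20·log₁₀(4.2) = 84.24 dB.
Combined: 10·log₁₀(10^(86.08/10)+10^(84.24/10)) = 88.3 dB SPL.

88.3 dB SPL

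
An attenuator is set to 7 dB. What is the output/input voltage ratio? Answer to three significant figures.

0.447

Voltage ratio = 10^(dB/20).
10^(-7/20) = 10^(-0.3500) = 0.447.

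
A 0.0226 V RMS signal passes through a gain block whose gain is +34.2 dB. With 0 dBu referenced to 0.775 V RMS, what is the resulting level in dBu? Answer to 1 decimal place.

+3.5 dBu

Input level: 20·log₁₀(0.0226/0.775) = -30.70 dBu.
Output: -30.70 + 34.2 = +3.5 dBu.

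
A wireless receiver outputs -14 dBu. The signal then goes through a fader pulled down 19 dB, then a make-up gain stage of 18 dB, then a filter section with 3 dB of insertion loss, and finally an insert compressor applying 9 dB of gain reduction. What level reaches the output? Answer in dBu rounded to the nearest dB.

Cascaded gains and losses add directly in dB.
-14 − 19 + 18 − 3 − 9 = -27 dBu.

-27 dBu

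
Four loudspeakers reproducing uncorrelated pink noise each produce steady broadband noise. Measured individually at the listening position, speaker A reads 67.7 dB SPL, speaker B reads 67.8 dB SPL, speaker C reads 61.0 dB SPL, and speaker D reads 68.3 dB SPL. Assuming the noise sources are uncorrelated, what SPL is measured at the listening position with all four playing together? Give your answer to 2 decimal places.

Add the sources as powers (linear), then convert back to dB:
L_total = 10·log₁₀(10^(67.7/10) + 10^(67.8/10) + 10^(61.0/10) + 10^(68.3/10)) = 10·log₁₀(19930000) = 73.00 dB SPL.

73.00 dB SPL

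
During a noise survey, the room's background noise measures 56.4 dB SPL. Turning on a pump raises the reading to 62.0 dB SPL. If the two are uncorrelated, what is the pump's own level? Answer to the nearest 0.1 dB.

60.6 dB SPL

Remove the background by subtracting linear intensities:
L_src = 10·log₁₀(10^(62.0/10) − 10^(56.4/10)) = 10·log₁₀(1148000) = 60.6 dB SPL.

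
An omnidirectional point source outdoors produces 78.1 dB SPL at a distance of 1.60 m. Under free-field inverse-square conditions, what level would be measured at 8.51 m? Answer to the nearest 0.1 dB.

63.6 dB SPL

Inverse-square spreading gives ΔL = −20·log₁₀(d₂/d₁).
ΔL = −20·log₁₀(8.51/1.60) = -14.52 dB, so L₂ = 78.1 + (-14.52) = 63.6 dB SPL.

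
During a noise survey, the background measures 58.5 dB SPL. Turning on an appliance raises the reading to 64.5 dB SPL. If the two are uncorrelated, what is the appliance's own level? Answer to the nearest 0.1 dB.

63.2 dB SPL

Subtract intensities: L_src = 10·log₁₀(10^(L_total/10) − 10^(L_bg/10)).
L_src = 10·log₁₀(10^(64.5/10) − 10^(58.5/10)) = 10·log₁₀(2110000) = 63.2 dB SPL.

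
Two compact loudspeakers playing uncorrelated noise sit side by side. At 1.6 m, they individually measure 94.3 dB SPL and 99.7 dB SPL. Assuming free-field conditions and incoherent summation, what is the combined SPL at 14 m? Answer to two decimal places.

Combined at 1.6 m: 10·log₁₀(10^(94.3/10)+10^(99.7/10)) = 100.801 dB SPL.
Then apply −20·log₁₀(14/1.6) = -18.840 dB → 81.96 dB SPL.

81.96 dB SPL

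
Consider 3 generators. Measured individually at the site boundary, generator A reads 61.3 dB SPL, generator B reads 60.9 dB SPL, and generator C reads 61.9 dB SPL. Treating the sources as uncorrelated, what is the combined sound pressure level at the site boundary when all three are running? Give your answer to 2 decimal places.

66.16 dB SPL

Uncorrelated sources add in intensity (power), not in dB.
L_total = 10·log₁₀(10^(61.3/10) + 10^(60.9/10) + 10^(61.9/10)) = 10·log₁₀(4128000) = 66.16 dB SPL.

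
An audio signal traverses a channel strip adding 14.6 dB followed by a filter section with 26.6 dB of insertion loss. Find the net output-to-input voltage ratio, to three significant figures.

0.251

Net gain = 14.6 + (−26.6) = -12.0 dB.
Voltage ratio = 10^(-12.0/20) = 0.251.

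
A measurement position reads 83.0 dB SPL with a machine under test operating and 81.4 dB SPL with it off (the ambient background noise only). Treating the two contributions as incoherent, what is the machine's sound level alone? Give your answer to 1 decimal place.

Background correction is a power subtraction:
L_src = 10·log₁₀(10^(83.0/10) − 10^(81.4/10)) = 10·log₁₀(61490000) = 77.9 dB SPL.

77.9 dB SPL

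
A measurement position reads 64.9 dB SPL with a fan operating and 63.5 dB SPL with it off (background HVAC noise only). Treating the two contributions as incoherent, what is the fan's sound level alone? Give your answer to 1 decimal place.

Background correction is a power subtraction:
L_src = 10·log₁₀(10^(64.9/10) − 10^(63.5/10)) = 10·log₁₀(851600) = 59.3 dB SPL.

59.3 dB SPL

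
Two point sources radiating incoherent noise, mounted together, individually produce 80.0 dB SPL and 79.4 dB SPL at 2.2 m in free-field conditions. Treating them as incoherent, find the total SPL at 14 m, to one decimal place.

66.6 dB SPL

Combined at 2.2 m: 10·log₁₀(10^(80.0/10)+10^(79.4/10)) = 82.72 dB SPL.
Then apply −20·log₁₀(14/2.2) = -16.07 dB → 66.6 dB SPL.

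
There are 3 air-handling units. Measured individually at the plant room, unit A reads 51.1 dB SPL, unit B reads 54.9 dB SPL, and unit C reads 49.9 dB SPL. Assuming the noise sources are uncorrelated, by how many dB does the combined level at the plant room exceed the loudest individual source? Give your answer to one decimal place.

2.4 dB

Add the sources as powers (linear), then convert back to dB:
L_total = 10·log₁₀(10^(51.1/10) + 10^(54.9/10) + 10^(49.9/10)) = 57.29 dB SPL.
Excess over the loudest (54.9 dB): 57.29 − 54.9 = 2.4 dB.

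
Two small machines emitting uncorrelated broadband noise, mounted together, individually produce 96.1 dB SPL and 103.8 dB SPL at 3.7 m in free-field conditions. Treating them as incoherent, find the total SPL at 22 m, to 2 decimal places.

89.00 dB SPL

Combined at 3.7 m: 10·log₁₀(10^(96.1/10)+10^(103.8/10)) = 104.481 dB SPL.
Then apply −20·log₁₀(22/3.7) = -15.484 dB → 89.00 dB SPL.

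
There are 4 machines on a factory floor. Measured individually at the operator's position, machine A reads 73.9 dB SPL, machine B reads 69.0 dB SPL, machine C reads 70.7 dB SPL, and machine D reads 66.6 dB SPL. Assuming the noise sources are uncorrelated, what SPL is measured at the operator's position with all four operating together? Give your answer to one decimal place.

Add the sources as powers (linear), then convert back to dB:
L_total = 10·log₁₀(10^(73.9/10) + 10^(69.0/10) + 10^(70.7/10) + 10^(66.6/10)) = 10·log₁₀(48810000) = 76.9 dB SPL.

76.9 dB SPL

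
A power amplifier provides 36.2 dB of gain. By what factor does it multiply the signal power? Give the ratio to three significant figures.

Power ratio = 10^(dB/10).
10^(36.2/10) = 10^(3.620) = 4170.

4170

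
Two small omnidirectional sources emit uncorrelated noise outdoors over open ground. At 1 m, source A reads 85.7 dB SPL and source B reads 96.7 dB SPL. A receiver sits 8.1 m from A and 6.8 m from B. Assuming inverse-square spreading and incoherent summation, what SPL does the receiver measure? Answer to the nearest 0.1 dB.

At the listener: L_A = 85.7 − 20·log₁₀(8.1) = 67.53 dB; L_B = 96.7 − 20·log₁₀(6.8) = 80.05 dB.
Combined: 10·log₁₀(10^(67.53/10)+10^(80.05/10)) = 80.3 dB SPL.

80.3 dB SPL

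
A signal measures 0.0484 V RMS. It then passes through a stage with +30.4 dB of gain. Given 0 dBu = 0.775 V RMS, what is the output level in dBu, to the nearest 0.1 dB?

+6.3 dBu

Input level: 20·log₁₀(0.0484/0.775) = -24.09 dBu.
Output: -24.09 + 30.4 = +6.3 dBu.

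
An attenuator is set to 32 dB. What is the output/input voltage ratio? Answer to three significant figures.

Voltage ratio = 10^(dB/20).
10^(-32/20) = 10^(-1.600) = 0.0251.

0.0251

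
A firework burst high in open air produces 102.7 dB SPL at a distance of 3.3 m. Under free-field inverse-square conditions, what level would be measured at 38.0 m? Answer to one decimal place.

81.5 dB SPL

Inverse-square spreading gives ΔL = −20·log₁₀(d₂/d₁).
ΔL = −20·log₁₀(38.0/3.3) = -21.23 dB, so L₂ = 102.7 + (-21.23) = 81.5 dB SPL.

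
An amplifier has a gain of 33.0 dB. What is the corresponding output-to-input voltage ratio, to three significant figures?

44.7

Voltage ratio = 10^(dB/20).
10^(33.0/20) = 10^(1.650) = 44.7.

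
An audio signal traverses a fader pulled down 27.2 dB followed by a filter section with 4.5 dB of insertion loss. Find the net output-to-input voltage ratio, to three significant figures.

Net gain = (−27.2) + (−4.5) = -31.7 dB.
Voltage ratio = 10^(-31.7/20) = 0.0260.

0.0260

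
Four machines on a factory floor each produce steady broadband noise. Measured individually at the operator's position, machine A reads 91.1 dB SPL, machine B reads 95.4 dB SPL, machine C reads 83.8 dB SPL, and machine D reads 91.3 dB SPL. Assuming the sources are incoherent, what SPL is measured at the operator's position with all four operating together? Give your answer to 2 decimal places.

98.02 dB SPL

Add the sources as powers (linear), then convert back to dB:
L_total = 10·log₁₀(10^(91.1/10) + 10^(95.4/10) + 10^(83.8/10) + 10^(91.3/10)) = 10·log₁₀(6344000000) = 98.02 dB SPL.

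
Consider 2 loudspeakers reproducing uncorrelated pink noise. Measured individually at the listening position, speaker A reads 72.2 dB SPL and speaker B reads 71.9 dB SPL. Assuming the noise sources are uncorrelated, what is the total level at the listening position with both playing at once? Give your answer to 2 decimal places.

Add the sources as powers (linear), then convert back to dB:
L_total = 10·log₁₀(10^(72.2/10) + 10^(71.9/10)) = 10·log₁₀(32080000) = 75.06 dB SPL.

75.06 dB SPL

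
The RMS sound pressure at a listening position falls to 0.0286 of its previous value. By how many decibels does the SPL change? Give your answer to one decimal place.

-30.9 dB

SPL change from a pressure ratio uses the 20·log₁₀ form:
20·log₁₀(0.0286) = -30.9 dB.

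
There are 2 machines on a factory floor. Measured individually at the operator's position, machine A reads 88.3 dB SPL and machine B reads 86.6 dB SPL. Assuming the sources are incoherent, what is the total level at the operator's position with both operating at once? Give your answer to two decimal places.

90.54 dB SPL

Incoherent sources sum as intensities:
L_total = 10·log₁₀(10^(88.3/10) + 10^(86.6/10)) = 10·log₁₀(1133000000) = 90.54 dB SPL.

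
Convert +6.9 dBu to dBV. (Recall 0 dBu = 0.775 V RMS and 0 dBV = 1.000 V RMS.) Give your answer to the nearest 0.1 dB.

+4.7 dBV

The offset between the scales is 20·log₁₀(0.775/1.000) = −2.214 dB.
So dBV = +6.9 − 2.214 = +4.7 dBV.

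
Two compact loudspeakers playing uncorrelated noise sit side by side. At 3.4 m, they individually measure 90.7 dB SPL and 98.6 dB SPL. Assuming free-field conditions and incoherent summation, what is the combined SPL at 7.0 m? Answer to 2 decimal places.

92.98 dB SPL

Combined at 3.4 m: 10·log₁₀(10^(90.7/10)+10^(98.6/10)) = 99.253 dB SPL.
Then apply −20·log₁₀(7.0/3.4) = -6.272 dB → 92.98 dB SPL.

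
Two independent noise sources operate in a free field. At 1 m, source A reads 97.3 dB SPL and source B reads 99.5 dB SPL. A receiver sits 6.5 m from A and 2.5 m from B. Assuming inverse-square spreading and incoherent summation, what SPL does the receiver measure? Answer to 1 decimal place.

91.9 dB SPL

At the listener: L_A = 97.3 − 20·log₁₀(6.5) = 81.04 dB; L_B = 99.5 − 20·log₁₀(2.5) = 91.54 dB.
Combined: 10·log₁₀(10^(81.04/10)+10^(91.54/10)) = 91.9 dB SPL.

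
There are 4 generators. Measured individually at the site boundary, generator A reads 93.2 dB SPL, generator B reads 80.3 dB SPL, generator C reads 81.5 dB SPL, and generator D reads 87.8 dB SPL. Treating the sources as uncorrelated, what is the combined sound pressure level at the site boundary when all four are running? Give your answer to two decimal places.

Add the sources as powers (linear), then convert back to dB:
L_total = 10·log₁₀(10^(93.2/10) + 10^(80.3/10) + 10^(81.5/10) + 10^(87.8/10)) = 10·log₁₀(2940000000) = 94.68 dB SPL.

94.68 dB SPL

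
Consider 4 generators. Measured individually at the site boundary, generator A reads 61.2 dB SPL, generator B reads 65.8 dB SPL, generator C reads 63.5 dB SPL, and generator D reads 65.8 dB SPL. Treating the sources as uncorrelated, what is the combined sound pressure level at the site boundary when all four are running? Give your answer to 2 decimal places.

Incoherent sources sum as intensities:
L_total = 10·log₁₀(10^(61.2/10) + 10^(65.8/10) + 10^(63.5/10) + 10^(65.8/10)) = 10·log₁₀(11160000) = 70.48 dB SPL.

70.48 dB SPL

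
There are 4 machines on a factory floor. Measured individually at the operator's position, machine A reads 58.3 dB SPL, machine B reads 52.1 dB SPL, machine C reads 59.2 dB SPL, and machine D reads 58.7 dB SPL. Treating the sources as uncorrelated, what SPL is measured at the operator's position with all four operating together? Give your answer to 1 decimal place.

63.8 dB SPL

Incoherent sources sum as intensities:
L_total = 10·log₁₀(10^(58.3/10) + 10^(52.1/10) + 10^(59.2/10) + 10^(58.7/10)) = 10·log₁₀(2411000) = 63.8 dB SPL.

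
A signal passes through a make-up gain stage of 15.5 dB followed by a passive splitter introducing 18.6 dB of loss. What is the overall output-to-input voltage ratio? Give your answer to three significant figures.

Net gain = 15.5 + (−18.6) = -3.1 dB.
Voltage ratio = 10^(-3.1/20) = 0.700.

0.700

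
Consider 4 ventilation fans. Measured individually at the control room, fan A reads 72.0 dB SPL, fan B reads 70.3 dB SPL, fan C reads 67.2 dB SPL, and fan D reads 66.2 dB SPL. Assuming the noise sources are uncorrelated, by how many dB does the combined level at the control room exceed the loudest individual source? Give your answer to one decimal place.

Incoherent sources sum as intensities:
L_total = 10·log₁₀(10^(72.0/10) + 10^(70.3/10) + 10^(67.2/10) + 10^(66.2/10)) = 75.56 dB SPL.
Excess over the loudest (72.0 dB): 75.56 − 72.0 = 3.6 dB.

3.6 dB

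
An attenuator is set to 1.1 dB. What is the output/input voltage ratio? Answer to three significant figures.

0.881

Voltage ratio = 10^(dB/20).
10^(-1.1/20) = 10^(-0.05500) = 0.881.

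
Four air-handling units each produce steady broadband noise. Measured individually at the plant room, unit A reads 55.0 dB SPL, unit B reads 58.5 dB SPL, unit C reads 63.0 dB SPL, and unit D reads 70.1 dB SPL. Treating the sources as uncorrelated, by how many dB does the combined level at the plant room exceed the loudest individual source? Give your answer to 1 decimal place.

1.1 dB

Uncorrelated sources add in intensity (power), not in dB.
L_total = 10·log₁₀(10^(55.0/10) + 10^(58.5/10) + 10^(63.0/10) + 10^(70.1/10)) = 71.22 dB SPL.
Excess over the loudest (70.1 dB): 71.22 − 70.1 = 1.1 dB.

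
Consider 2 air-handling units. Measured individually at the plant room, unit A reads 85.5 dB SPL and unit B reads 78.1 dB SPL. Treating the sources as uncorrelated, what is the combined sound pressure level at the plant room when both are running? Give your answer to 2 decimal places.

86.23 dB SPL

Add the sources as powers (linear), then convert back to dB:
L_total = 10·log₁₀(10^(85.5/10) + 10^(78.1/10)) = 10·log₁₀(419400000) = 86.23 dB SPL.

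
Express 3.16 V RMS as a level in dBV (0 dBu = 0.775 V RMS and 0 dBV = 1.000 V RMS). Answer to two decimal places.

+9.99 dBV

dBV = 20·log₁₀(V / 1.000 V).
20·log₁₀(3.16/1.000) = +9.99 dBV.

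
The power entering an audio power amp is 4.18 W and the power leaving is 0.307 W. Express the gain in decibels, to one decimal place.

Power is a power quantity, so gain = 10·log₁₀(P_out/P_in).
10·log₁₀(0.307/4.18) = 10·log₁₀(0.07344) = -11.3 dB.

-11.3 dB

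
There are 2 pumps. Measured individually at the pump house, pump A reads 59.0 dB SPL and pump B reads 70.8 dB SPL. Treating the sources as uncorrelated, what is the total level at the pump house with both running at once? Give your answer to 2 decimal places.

Add the sources as powers (linear), then convert back to dB:
L_total = 10·log₁₀(10^(59.0/10) + 10^(70.8/10)) = 10·log₁₀(12820000) = 71.08 dB SPL.

71.08 dB SPL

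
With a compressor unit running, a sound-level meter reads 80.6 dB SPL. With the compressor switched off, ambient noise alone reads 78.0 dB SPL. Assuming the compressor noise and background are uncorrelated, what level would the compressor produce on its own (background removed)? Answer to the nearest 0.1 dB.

77.1 dB SPL

Subtract intensities: L_src = 10·log₁₀(10^(L_total/10) − 10^(L_bg/10)).
L_src = 10·log₁₀(10^(80.6/10) − 10^(78.0/10)) = 10·log₁₀(51720000) = 77.1 dB SPL.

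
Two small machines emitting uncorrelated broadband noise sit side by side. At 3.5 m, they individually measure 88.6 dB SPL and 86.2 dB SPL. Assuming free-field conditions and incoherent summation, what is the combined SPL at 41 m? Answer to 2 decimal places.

Combined at 3.5 m: 10·log₁₀(10^(88.6/10)+10^(86.2/10)) = 90.574 dB SPL.
Then apply −20·log₁₀(41/3.5) = -21.374 dB → 69.20 dB SPL.

69.20 dB SPL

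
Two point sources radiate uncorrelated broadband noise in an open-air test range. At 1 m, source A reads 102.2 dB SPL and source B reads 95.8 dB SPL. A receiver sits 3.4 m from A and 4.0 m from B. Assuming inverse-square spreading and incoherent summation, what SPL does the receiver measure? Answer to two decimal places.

92.24 dB SPL

At the listener: L_A = 102.2 − 20·log₁₀(3.4) = 91.570 dB; L_B = 95.8 − 20·log₁₀(4.0) = 83.759 dB.
Combined: 10·log₁₀(10^(91.570/10)+10^(83.759/10)) = 92.24 dB SPL.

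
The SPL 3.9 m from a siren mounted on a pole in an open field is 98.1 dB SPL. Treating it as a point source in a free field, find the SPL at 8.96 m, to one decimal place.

For a point source in a free field, ΔL = −20·log₁₀(d₂/d₁).
ΔL = −20·log₁₀(8.96/3.9) = -7.22 dB, so L₂ = 98.1 + (-7.22) = 90.9 dB SPL.

90.9 dB SPL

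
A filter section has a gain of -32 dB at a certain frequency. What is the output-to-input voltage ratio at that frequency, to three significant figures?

0.0251

Voltage ratio = 10^(dB/20).
10^(-32/20) = 10^(-1.600) = 0.0251.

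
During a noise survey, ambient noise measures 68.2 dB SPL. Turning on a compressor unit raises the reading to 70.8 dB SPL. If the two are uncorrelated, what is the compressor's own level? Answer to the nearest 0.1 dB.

67.3 dB SPL

Subtract intensities: L_src = 10·log₁₀(10^(L_total/10) − 10^(L_bg/10)).
L_src = 10·log₁₀(10^(70.8/10) − 10^(68.2/10)) = 10·log₁₀(5416000) = 67.3 dB SPL.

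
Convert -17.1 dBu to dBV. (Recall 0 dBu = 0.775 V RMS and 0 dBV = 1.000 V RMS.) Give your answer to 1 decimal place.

-19.3 dBV

The offset between the scales is 20·log₁₀(0.775/1.000) = −2.214 dB.
So dBV = -17.1 − 2.214 = -19.3 dBV.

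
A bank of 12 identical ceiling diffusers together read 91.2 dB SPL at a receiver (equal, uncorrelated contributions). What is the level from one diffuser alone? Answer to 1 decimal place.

80.4 dB SPL

12 equal incoherent sources add 10·log₁₀(12) = 10.79 dB over one source.
L_one = 91.2 − 10.79 = 80.4 dB SPL.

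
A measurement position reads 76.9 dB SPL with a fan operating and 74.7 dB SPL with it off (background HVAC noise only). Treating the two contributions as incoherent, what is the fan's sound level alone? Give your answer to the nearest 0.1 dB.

72.9 dB SPL

Background correction is a power subtraction:
L_src = 10·log₁₀(10^(76.9/10) − 10^(74.7/10)) = 10·log₁₀(19470000) = 72.9 dB SPL.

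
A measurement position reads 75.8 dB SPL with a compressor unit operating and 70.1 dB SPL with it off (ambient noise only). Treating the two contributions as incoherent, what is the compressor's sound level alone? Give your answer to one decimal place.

74.4 dB SPL

Background correction is a power subtraction:
L_src = 10·log₁₀(10^(75.8/10) − 10^(70.1/10)) = 10·log₁₀(27790000) = 74.4 dB SPL.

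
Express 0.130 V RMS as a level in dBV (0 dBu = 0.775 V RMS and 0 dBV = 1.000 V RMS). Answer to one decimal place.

-17.7 dBV

dBV = 20·log₁₀(V / 1.000 V).
20·log₁₀(0.130/1.000) = -17.7 dBV.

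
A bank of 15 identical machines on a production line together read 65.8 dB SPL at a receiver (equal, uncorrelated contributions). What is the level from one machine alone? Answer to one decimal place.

54.0 dB SPL

15 equal incoherent sources add 10·log₁₀(15) = 11.76 dB over one source.
L_one = 65.8 − 11.76 = 54.0 dB SPL.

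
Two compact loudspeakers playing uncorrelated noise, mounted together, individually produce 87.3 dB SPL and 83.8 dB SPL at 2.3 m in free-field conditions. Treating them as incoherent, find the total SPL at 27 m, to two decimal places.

67.51 dB SPL

Combined at 2.3 m: 10·log₁₀(10^(87.3/10)+10^(83.8/10)) = 88.904 dB SPL.
Then apply −20·log₁₀(27/2.3) = -21.393 dB → 67.51 dB SPL.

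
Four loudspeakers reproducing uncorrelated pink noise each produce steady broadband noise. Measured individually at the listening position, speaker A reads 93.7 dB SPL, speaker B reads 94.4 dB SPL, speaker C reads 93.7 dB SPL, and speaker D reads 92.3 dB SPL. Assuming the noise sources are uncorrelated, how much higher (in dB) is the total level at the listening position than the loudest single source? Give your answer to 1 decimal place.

5.2 dB

Add the sources as powers (linear), then convert back to dB:
L_total = 10·log₁₀(10^(93.7/10) + 10^(94.4/10) + 10^(93.7/10) + 10^(92.3/10)) = 99.61 dB SPL.
Excess over the loudest (94.4 dB): 99.61 − 94.4 = 5.2 dB.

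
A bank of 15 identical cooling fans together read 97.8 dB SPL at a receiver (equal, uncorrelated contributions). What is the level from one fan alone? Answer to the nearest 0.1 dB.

15 equal incoherent sources add 10·log₁₀(15) = 11.76 dB over one source.
L_one = 97.8 − 11.76 = 86.0 dB SPL.

86.0 dB SPL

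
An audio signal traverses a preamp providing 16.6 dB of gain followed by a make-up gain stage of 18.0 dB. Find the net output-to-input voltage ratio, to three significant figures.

Net gain = 16.6 + 18.0 = 34.6 dB.
Voltage ratio = 10^(34.6/20) = 53.7.

53.7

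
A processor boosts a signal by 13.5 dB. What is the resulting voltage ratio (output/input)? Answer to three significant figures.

Voltage ratio = 10^(dB/20).
10^(13.5/20) = 10^(0.6750) = 4.73.

4.73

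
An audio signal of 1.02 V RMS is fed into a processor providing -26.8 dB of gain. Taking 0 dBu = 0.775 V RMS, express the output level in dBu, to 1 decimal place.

Input level: 20·log₁₀(1.02/0.775) = 2.39 dBu.
Output: 2.39 − 26.8 = -24.4 dBu.

-24.4 dBu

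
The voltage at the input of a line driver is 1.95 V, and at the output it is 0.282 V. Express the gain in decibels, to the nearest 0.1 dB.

Voltage ratio → dB uses the 20·log₁₀ form:
20·log₁₀(0.282/1.95) = 20·log₁₀(0.1446) = -16.8 dB.

-16.8 dB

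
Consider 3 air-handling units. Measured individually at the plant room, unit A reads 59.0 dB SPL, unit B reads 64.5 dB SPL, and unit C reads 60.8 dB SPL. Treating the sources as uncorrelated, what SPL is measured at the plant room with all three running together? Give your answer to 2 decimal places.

66.83 dB SPL

Add the sources as powers (linear), then convert back to dB:
L_total = 10·log₁₀(10^(59.0/10) + 10^(64.5/10) + 10^(60.8/10)) = 10·log₁₀(4815000) = 66.83 dB SPL.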